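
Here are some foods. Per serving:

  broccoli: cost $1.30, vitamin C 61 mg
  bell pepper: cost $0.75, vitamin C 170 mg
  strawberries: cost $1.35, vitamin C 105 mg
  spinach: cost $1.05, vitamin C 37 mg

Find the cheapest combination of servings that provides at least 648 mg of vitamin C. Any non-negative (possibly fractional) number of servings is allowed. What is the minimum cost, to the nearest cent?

Cost per mg of vitamin C: bell pepper $0.0044, strawberries $0.0129, broccoli $0.0213, spinach $0.0284.
With no serving limits, use only bell pepper: 648 mg / 170 mg = 3.812 servings × $0.75 = $2.86.

$2.86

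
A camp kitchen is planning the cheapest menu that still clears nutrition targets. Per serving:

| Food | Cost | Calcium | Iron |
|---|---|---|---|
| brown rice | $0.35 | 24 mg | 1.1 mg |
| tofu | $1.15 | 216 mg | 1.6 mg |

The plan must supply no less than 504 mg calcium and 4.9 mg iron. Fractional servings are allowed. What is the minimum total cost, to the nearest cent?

Minimising a linear cost over {calcium ≥ 504, iron ≥ 4.9, servings ≥ 0} — the optimum is at a vertex, using one or two foods.
brown rice only: max(504/24, 4.9/1.1) = 21 servings → $7.35.
tofu only: max(504/216, 4.9/1.6) = 3.062 servings → $3.52.
brown rice + tofu with both tight: 1.265 servings and 2.193 servings → $2.96.
The minimum over all feasible corners is $2.96.

$2.96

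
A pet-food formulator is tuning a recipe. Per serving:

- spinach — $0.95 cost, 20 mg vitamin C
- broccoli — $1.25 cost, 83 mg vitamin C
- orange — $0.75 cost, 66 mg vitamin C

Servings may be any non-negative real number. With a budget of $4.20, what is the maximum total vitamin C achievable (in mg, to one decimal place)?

Vitamin C per dollar: orange 88, broccoli 66.4, spinach 21.05.
With no serving limits, spend the whole cost allowance on orange: $4.20 / $0.75 × 66 mg = 369.6 mg.

369.6 mg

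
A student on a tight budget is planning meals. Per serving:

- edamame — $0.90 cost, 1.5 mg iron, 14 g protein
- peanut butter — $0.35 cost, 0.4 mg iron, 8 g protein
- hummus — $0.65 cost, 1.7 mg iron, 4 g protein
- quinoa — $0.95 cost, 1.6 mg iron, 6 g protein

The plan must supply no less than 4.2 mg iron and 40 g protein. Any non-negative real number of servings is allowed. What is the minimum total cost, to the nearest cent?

With two linear requirements the optimum uses one or two foods; enumerate the corners.
edamame only: max(4.2/1.5, 40/14) = 2.857 servings → $2.57.
peanut butter only: max(4.2/0.4, 40/8) = 10.5 servings → $3.67.
hummus only: max(4.2/1.7, 40/4) = 10 servings → $6.50.
quinoa only: max(4.2/1.6, 40/6) = 6.667 servings → $6.33.
edamame + peanut butter with both tight: 2.75 servings and 0.1875 servings → $2.54.
edamame + hummus with both targets exact would need a negative amount; discard.
edamame + quinoa: the both-tight solution has a negative serving — not a feasible corner.
peanut butter + hummus with both tight: 4.267 servings and 1.467 servings → $2.45.
peanut butter + quinoa with both tight: 3.731 servings and 1.692 servings → $2.91.
hummus + quinoa: intersection lies outside the first quadrant.
So the least-cost plan costs $2.45.

$2.45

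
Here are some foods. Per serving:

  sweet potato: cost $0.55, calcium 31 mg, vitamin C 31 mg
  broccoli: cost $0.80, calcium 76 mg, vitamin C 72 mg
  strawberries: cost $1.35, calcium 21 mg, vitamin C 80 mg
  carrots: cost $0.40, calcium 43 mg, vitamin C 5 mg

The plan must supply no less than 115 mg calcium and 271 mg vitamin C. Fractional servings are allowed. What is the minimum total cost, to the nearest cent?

$3.01

A basic optimal solution has at most two foods positive. Try each food alone and each pair with both targets met exactly.
sweet potato only: max(115/31, 271/31) = 8.742 servings → $4.81.
broccoli only: max(115/76, 271/72) = 3.764 servings → $3.01.
strawberries only: max(115/21, 271/80) = 5.476 servings → $7.39.
carrots only: max(115/43, 271/5) = 54.2 servings → $21.68.
sweet potato + broccoli with both targets exact would need a negative amount; discard.
sweet potato + strawberries with both tight: 1.919 servings and 2.644 servings → $4.62.
sweet potato + carrots: intersection lies outside the first quadrant.
broccoli + strawberries with both tight: 0.7682 servings and 2.696 servings → $4.25.
broccoli + carrots: the both-tight solution has a negative serving — not a feasible corner.
strawberries + carrots with both tight: 3.322 servings and 1.052 servings → $4.91.
So the least-cost plan costs $3.01.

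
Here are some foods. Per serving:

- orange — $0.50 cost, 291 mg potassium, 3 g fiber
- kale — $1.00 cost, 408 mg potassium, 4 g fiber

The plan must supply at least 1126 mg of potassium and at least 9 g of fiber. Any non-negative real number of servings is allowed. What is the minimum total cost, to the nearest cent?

$1.93

Minimising a linear cost over {potassium ≥ 1126, fiber ≥ 9, servings ≥ 0} — the optimum is at a vertex, using one or two foods.
orange only: max(1126/291, 9/3) = 3.869 servings → $1.93.
kale only: max(1126/408, 9/4) = 2.76 servings → $2.76.
orange + kale: the both-tight solution has a negative serving — not a feasible corner.
The minimum over all feasible corners is $1.93.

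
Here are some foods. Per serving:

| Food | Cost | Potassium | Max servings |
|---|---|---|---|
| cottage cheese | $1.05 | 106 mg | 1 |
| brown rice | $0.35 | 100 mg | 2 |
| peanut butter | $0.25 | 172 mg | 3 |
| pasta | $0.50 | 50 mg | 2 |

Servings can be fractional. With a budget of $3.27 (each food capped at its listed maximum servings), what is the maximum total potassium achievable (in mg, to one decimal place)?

Potassium per dollar: peanut butter 688, brown rice 285.7, cottage cheese 101, pasta 100.
Take 3 servings of peanut butter: spends $0.75, +516.0 mg potassium (running total 516.0 mg).
Take 2 servings of brown rice: spends $0.70, +200.0 mg potassium (running total 716.0 mg).
Take 1 serving of cottage cheese: spends $1.05, +106.0 mg potassium (running total 822.0 mg).
Take 1.54 servings of pasta: spends $0.77, +77.0 mg potassium (running total 899.0 mg).
Filling greedily by potassium-per-dollar is optimal for one linear limit, giving 899.0 mg.

899.0 mg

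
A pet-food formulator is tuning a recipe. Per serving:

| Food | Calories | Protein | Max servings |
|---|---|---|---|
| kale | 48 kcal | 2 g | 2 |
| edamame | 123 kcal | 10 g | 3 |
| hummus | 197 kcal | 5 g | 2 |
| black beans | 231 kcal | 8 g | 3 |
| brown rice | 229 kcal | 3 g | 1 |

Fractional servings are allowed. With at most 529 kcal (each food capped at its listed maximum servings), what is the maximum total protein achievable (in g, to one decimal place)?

36.2 g

Protein per kcal: edamame 0.0813, kale 0.04167, black beans 0.03463, hummus 0.02538, brown rice 0.0131.
Take 3 servings of edamame: uses 369 kcal, +30.0 g protein (running total 30.0 g).
Take 2 servings of kale: uses 96 kcal, +4.0 g protein (running total 34.0 g).
Take 0.2771 servings of black beans: uses 64 kcal, +2.2 g protein (running total 36.2 g).
Filling greedily by protein-per-kcal is optimal for one linear limit, giving 36.2 g.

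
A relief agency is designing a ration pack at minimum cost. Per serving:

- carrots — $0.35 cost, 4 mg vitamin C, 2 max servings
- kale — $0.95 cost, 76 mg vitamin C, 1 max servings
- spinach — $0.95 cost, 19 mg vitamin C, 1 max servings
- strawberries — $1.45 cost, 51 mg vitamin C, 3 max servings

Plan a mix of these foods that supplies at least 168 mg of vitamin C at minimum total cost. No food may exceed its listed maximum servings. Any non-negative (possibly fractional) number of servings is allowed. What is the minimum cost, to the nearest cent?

Cost per mg of vitamin C: kale $0.0125, strawberries $0.0284, spinach $0.0500, carrots $0.0875.
Take 1 serving of kale: +76.0 mg vitamin C for $0.95 (total $0.95, still need 92.0 mg).
Take 1.804 servings of strawberries: +92.0 mg vitamin C for $2.62 (total $3.57, still need 0.0 mg).
Greedy by cheapest-per-mg is optimal for a single linear constraint, so the minimum cost is $3.57.

$3.57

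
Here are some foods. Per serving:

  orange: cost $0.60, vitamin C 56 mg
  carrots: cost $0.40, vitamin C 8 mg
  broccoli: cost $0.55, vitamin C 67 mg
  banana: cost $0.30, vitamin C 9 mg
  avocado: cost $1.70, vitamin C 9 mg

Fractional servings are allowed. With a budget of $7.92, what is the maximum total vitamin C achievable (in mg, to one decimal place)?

Vitamin C per dollar: broccoli 121.8, orange 93.33, banana 30, carrots 20, avocado 5.294.
With no serving limits, spend the whole cost allowance on broccoli: $7.92 / $0.55 × 67 mg = 964.8 mg.

964.8 mg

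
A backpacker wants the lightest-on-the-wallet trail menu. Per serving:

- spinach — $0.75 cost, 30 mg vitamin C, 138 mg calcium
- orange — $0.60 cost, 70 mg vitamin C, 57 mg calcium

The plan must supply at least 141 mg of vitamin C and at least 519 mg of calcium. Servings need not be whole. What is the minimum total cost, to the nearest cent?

spinach only: max(141/30, 519/138) = 4.7 servings → $3.52.
orange only: max(141/70, 519/57) = 9.105 servings → $5.46.
spinach + orange with both tight: 3.559 servings and 0.4891 servings → $2.96.
The minimum over all feasible corners is $2.96.

$2.96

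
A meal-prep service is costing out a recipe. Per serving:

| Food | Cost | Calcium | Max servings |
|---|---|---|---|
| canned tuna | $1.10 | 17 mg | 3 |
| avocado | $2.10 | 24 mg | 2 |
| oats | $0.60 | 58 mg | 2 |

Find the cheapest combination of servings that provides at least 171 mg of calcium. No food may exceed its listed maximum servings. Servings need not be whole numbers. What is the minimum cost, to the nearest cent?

Cost per mg of calcium: oats $0.0103, canned tuna $0.0647, avocado $0.0875.
Take 2 servings of oats: +116.0 mg calcium for $1.20 (total $1.20, still need 55.0 mg).
Take 3 servings of canned tuna: +51.0 mg calcium for $3.30 (total $4.50, still need 4.0 mg).
Take 0.1667 servings of avocado: +4.0 mg calcium for $0.35 (total $4.85, still need 0.0 mg).
Greedy by cheapest-per-mg is optimal for a single linear constraint, so the minimum cost is $4.85.

$4.85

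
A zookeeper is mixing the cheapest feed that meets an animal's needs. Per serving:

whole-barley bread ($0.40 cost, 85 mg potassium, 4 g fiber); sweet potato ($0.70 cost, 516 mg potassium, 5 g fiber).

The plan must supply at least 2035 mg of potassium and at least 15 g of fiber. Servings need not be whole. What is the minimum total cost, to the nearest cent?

$2.76

This is a tiny linear program; its minimum lies at a vertex of the feasible set. List the vertices and price them.
whole-barley bread only: max(2035/85, 15/4) = 23.94 servings → $9.58.
sweet potato only: max(2035/516, 15/5) = 3.944 servings → $2.76.
whole-barley bread + sweet potato: intersection lies outside the first quadrant.
The minimum over all feasible corners is $2.76.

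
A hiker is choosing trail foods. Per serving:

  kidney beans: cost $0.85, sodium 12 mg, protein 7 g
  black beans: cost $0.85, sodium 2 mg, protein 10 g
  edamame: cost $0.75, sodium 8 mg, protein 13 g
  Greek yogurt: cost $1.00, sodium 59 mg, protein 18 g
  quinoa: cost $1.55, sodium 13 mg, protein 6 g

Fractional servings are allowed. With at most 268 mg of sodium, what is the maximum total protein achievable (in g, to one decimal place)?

1340.0 g

Protein per mg sodium: black beans 5, edamame 1.625, kidney beans 0.5833, quinoa 0.4615, Greek yogurt 0.3051.
With no serving limits, spend the whole sodium allowance on black beans: 268 mg / 2 mg × 10 g = 1340.0 g.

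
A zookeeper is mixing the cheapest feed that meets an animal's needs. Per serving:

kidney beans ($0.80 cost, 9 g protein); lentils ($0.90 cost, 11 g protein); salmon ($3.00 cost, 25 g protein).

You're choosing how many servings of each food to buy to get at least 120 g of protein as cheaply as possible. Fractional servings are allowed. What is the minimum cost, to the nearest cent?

$9.82

Cost per g of protein: lentils $0.0818, kidney beans $0.0889, salmon $0.1200.
With no serving limits, use only lentils: 120 g / 11 g = 10.91 servings × $0.90 = $9.82.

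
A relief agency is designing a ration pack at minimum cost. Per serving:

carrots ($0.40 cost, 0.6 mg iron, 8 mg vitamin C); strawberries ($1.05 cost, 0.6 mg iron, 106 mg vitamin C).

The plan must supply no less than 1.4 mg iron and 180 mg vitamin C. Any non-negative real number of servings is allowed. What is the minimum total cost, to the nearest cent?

$2.00

An LP optimum is at a vertex; with two nutrient constraints at most two foods are used. Check each candidate.
carrots only: max(1.4/0.6, 180/8) = 22.5 servings → $9.00.
strawberries only: max(1.4/0.6, 180/106) = 2.333 servings → $2.45.
carrots + strawberries with both tight: 0.6871 servings and 1.646 servings → $2.00.
The minimum over all feasible corners is $2.00.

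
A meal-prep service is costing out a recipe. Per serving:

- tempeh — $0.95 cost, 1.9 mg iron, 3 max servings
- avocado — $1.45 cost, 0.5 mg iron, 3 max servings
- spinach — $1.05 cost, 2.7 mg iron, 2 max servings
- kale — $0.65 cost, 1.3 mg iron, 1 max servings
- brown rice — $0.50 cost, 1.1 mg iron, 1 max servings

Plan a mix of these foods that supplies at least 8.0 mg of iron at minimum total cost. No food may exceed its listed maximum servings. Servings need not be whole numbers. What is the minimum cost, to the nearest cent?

Cost per mg of iron: spinach $0.3889, brown rice $0.4545, tempeh $0.5000, kale $0.5000, avocado $2.9000.
Take 2 servings of spinach: +5.4 mg iron for $2.10 (total $2.10, still need 2.6 mg).
Take 1 serving of brown rice: +1.1 mg iron for $0.50 (total $2.60, still need 1.5 mg).
Take 0.7895 servings of tempeh: +1.5 mg iron for $0.75 (total $3.35, still need 0.0 mg).
Greedy by cheapest-per-mg is optimal for a single linear constraint, so the minimum cost is $3.35.

$3.35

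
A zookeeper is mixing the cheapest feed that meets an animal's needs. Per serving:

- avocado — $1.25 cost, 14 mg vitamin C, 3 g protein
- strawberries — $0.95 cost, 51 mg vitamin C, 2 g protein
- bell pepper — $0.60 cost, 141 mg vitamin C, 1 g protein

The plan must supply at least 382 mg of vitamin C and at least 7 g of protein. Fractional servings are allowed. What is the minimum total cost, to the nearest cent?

$3.39

At the optimum either one food covers both requirements or two foods hit both targets exactly; no other combination can be cheaper.
avocado only: max(382/14, 7/3) = 27.29 servings → $34.11.
strawberries only: max(382/51, 7/2) = 7.49 servings → $7.12.
bell pepper only: max(382/141, 7/1) = 7 servings → $4.20.
avocado + strawberries with both targets exact would need a negative amount; discard.
avocado + bell pepper with both tight: 1.479 servings and 2.562 servings → $3.39.
strawberries + bell pepper with both tight: 2.619 servings and 1.762 servings → $3.55.
Cheapest feasible corner: $3.39.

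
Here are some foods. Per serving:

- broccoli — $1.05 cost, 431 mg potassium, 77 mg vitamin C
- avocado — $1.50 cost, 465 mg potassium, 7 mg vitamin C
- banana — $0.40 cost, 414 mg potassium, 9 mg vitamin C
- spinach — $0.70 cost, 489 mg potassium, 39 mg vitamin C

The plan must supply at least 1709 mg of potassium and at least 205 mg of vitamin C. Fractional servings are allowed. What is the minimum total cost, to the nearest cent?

Check every corner: each single food scaled to meet both minima, and each pair solved so both constraints bind.
broccoli only: max(1709/431, 205/77) = 3.965 servings → $4.16.
avocado only: max(1709/465, 205/7) = 29.29 servings → $43.93.
banana only: max(1709/414, 205/9) = 22.78 servings → $9.11.
spinach only: max(1709/489, 205/39) = 5.256 servings → $3.68.
broccoli + avocado with both tight: 2.542 servings and 1.319 servings → $4.65.
broccoli + banana with both tight: 2.482 servings and 1.544 servings → $3.22.
broccoli + spinach with both tight: 1.612 servings and 2.074 servings → $3.14.
avocado + banana with both targets exact would need a negative amount; discard.
avocado + spinach: the both-tight solution has a negative serving — not a feasible corner.
banana + spinach with both targets exact would need a negative amount; discard.
Cheapest feasible corner: $3.14.

$3.14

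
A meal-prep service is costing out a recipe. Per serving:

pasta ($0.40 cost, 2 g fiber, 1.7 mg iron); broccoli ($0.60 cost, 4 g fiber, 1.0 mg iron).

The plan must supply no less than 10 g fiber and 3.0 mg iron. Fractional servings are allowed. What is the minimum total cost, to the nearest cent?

$1.54

The cheapest plan sits at a corner of the feasible region — with two constraints it uses at most two foods.
pasta only: max(10/2, 3.0/1.7) = 5 servings → $2.00.
broccoli only: max(10/4, 3.0/1.0) = 3 servings → $1.80.
pasta + broccoli with both tight: 0.4167 servings and 2.292 servings → $1.54.
Cheapest feasible corner: $1.54.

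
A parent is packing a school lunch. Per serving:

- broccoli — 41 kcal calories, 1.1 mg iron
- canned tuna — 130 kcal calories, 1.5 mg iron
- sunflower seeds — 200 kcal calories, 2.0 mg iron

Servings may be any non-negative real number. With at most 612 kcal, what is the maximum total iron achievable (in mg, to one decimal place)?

16.4 mg

Iron per kcal: broccoli 0.02683, canned tuna 0.01154, sunflower seeds 0.01.
With no serving limits, spend the whole calories allowance on broccoli: 612 kcal / 41 kcal × 1.1 mg = 16.4 mg.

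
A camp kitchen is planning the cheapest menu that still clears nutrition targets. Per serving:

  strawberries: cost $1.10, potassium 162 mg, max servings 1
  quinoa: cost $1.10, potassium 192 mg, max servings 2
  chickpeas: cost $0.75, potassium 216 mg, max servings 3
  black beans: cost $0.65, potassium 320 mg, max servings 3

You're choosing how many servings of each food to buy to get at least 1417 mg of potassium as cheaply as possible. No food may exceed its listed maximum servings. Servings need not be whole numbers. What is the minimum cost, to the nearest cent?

$3.54

Cost per mg of potassium: black beans $0.0020, chickpeas $0.0035, quinoa $0.0057, strawberries $0.0068.
Take 3 servings of black beans: +960.0 mg potassium for $1.95 (total $1.95, still need 457.0 mg).
Take 2.116 servings of chickpeas: +457.0 mg potassium for $1.59 (total $3.54, still need 0.0 mg).
Greedy by cheapest-per-mg is optimal for a single linear constraint, so the minimum cost is $3.54.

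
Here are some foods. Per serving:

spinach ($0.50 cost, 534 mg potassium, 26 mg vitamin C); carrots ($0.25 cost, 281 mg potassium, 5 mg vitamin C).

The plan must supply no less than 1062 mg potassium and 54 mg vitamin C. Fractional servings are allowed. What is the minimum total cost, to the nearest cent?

spinach only: max(1062/534, 54/26) = 2.077 servings → $1.04.
carrots only: max(1062/281, 54/5) = 10.8 servings → $2.70.
spinach + carrots: intersection lies outside the first quadrant.
The minimum over all feasible corners is $1.04.

$1.04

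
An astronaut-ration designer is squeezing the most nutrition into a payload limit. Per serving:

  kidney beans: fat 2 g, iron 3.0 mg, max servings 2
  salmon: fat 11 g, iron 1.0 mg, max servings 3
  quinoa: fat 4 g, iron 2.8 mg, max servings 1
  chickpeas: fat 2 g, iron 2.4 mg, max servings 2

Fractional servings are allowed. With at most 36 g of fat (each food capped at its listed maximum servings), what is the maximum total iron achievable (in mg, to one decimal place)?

Iron per g fat: kidney beans 1.5, chickpeas 1.2, quinoa 0.7, salmon 0.09091.
Take 2 servings of kidney beans: uses 4 g fat, +6.0 mg iron (running total 6.0 mg).
Take 2 servings of chickpeas: uses 4 g fat, +4.8 mg iron (running total 10.8 mg).
Take 1 serving of quinoa: uses 4 g fat, +2.8 mg iron (running total 13.6 mg).
Take 2.182 servings of salmon: uses 24 g fat, +2.2 mg iron (running total 15.8 mg).
Filling greedily by iron-per-g fat is optimal for one linear limit, giving 15.8 mg.

15.8 mg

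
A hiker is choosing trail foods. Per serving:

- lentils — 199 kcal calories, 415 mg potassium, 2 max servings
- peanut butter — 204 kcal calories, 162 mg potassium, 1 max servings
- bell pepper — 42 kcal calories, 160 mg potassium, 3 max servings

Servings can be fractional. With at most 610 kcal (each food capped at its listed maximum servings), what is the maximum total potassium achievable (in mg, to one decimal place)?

1378.3 mg

Potassium per kcal: bell pepper 3.81, lentils 2.085, peanut butter 0.7941.
Take 3 servings of bell pepper: uses 126 kcal, +480.0 mg potassium (running total 480.0 mg).
Take 2 servings of lentils: uses 398 kcal, +830.0 mg potassium (running total 1310.0 mg).
Take 0.4216 servings of peanut butter: uses 86 kcal, +68.3 mg potassium (running total 1378.3 mg).
Greedy by best ratio exhausts the calories allowance optimally: 1378.3 mg.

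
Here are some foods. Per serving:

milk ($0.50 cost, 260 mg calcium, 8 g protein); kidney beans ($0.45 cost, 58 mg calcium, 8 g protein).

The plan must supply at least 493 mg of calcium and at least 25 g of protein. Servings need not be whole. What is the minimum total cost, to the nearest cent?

$1.48

Two binding constraints pin down two serving amounts, so the optimal mix uses at most two foods. The candidates are each food alone (scaled to the tighter of calcium/protein) and each pair with both constraints tight.
milk only: max(493/260, 25/8) = 3.125 servings → $1.56.
kidney beans only: max(493/58, 25/8) = 8.5 servings → $3.83.
milk + kidney beans with both tight: 1.543 servings and 1.582 servings → $1.48.
The minimum over all feasible corners is $1.48.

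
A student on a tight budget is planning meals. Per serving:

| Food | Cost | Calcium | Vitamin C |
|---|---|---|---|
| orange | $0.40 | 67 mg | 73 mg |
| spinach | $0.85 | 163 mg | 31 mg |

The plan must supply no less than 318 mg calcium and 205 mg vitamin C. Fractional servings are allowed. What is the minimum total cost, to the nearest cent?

$1.78

orange only: max(318/67, 205/73) = 4.746 servings → $1.90.
spinach only: max(318/163, 205/31) = 6.613 servings → $5.62.
orange + spinach with both tight: 2.398 servings and 0.9651 servings → $1.78.
The minimum over all feasible corners is $1.78.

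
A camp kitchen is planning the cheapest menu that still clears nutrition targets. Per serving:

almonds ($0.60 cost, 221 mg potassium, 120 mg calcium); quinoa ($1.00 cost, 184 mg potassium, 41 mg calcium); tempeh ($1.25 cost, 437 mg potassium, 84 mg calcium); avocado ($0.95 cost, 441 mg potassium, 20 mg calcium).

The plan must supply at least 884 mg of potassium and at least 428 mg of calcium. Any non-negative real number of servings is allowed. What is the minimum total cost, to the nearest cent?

At the optimum either one food covers both requirements or two foods hit both targets exactly; no other combination can be cheaper.
almonds only: max(884/221, 428/120) = 4 servings → $2.40.
quinoa only: max(884/184, 428/41) = 10.44 servings → $10.44.
tempeh only: max(884/437, 428/84) = 5.095 servings → $6.37.
avocado only: max(884/441, 428/20) = 21.4 servings → $20.33.
almonds + quinoa with both tight: 3.265 servings and 0.8827 servings → $2.84.
almonds + tempeh with both tight: 3.329 servings and 0.3392 servings → $2.42.
almonds + avocado with both tight: 3.527 servings and 0.2369 servings → $2.34.
quinoa + tempeh: intersection lies outside the first quadrant.
quinoa + avocado: intersection lies outside the first quadrant.
tempeh + avocado with both targets exact would need a negative amount; discard.
Cheapest feasible corner: $2.34.

$2.34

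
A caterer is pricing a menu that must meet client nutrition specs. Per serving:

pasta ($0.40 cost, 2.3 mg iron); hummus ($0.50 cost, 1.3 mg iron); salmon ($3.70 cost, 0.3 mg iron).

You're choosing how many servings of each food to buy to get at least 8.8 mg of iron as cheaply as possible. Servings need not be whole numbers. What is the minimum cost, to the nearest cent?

$1.53

Cost per mg of iron: pasta $0.1739, hummus $0.3846, salmon $12.3333.
With no serving limits, use only pasta: 8.8 mg / 2.3 mg = 3.826 servings × $0.40 = $1.53.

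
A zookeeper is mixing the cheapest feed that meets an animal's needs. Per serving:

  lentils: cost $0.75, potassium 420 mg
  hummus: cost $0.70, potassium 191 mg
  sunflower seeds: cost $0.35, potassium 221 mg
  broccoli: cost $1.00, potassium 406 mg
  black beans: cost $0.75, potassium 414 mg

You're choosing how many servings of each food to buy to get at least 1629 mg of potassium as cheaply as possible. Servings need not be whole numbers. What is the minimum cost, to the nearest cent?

Cost per mg of potassium: sunflower seeds $0.0016, lentils $0.0018, black beans $0.0018, broccoli $0.0025, hummus $0.0037.
With no serving limits, use only sunflower seeds: 1629 mg / 221 mg = 7.371 servings × $0.35 = $2.58.

$2.58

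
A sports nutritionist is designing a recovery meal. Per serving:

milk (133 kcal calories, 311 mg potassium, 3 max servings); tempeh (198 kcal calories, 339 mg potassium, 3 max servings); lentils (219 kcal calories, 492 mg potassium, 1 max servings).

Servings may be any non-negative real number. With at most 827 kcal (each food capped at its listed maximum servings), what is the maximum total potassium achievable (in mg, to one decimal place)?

Potassium per kcal: milk 2.338, lentils 2.247, tempeh 1.712.
Take 3 servings of milk: uses 399 kcal, +933.0 mg potassium (running total 933.0 mg).
Take 1 serving of lentils: uses 219 kcal, +492.0 mg potassium (running total 1425.0 mg).
Take 1.056 servings of tempeh: uses 209 kcal, +357.8 mg potassium (running total 1782.8 mg).
Filling greedily by potassium-per-kcal is optimal for one linear limit, giving 1782.8 mg.

1782.8 mg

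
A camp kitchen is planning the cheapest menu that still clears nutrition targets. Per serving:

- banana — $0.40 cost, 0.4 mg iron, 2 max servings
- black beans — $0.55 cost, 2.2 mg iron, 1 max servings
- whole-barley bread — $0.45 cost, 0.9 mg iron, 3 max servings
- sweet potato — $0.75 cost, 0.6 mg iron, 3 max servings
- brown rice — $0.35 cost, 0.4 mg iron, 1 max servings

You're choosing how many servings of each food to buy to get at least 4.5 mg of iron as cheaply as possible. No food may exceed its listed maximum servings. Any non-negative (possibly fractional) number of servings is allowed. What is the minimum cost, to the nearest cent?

Cost per mg of iron: black beans $0.2500, whole-barley bread $0.5000, brown rice $0.8750, banana $1.0000, sweet potato $1.2500.
Take 1 serving of black beans: +2.2 mg iron for $0.55 (total $0.55, still need 2.3 mg).
Take 2.556 servings of whole-barley bread: +2.3 mg iron for $1.15 (total $1.70, still need 0.0 mg).
Greedy by cheapest-per-mg is optimal for a single linear constraint, so the minimum cost is $1.70.

$1.70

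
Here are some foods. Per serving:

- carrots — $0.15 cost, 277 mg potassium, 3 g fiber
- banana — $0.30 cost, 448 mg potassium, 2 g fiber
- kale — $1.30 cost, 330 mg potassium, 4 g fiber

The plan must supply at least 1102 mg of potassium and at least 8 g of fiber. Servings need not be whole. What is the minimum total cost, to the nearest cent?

$0.60

This is a tiny linear program; its minimum lies at a vertex of the feasible set. List the vertices and price them.
carrots only: max(1102/277, 8/3) = 3.978 servings → $0.60.
banana only: max(1102/448, 8/2) = 4 servings → $1.20.
kale only: max(1102/330, 8/4) = 3.339 servings → $4.34.
carrots + banana with both tight: 1.747 servings and 1.38 servings → $0.68.
carrots + kale: intersection lies outside the first quadrant.
banana + kale with both tight: 1.562 servings and 1.219 servings → $2.05.
So the least-cost plan costs $0.60.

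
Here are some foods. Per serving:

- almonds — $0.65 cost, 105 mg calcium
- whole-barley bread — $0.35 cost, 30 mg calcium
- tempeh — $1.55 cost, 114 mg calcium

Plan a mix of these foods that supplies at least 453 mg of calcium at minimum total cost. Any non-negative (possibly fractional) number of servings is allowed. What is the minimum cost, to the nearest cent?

$2.80

Cost per mg of calcium: almonds $0.0062, whole-barley bread $0.0117, tempeh $0.0136.
With no serving limits, use only almonds: 453 mg / 105 mg = 4.314 servings × $0.65 = $2.80.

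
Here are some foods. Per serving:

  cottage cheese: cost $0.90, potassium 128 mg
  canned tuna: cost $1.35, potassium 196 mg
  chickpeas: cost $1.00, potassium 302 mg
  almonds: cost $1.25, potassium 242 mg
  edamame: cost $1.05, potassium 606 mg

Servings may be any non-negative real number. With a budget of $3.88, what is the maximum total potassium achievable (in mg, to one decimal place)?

2239.3 mg

Potassium per dollar: edamame 577.1, chickpeas 302, almonds 193.6, canned tuna 145.2, cottage cheese 142.2.
With no serving limits, spend the whole cost allowance on edamame: $3.88 / $1.05 × 606 mg = 2239.3 mg.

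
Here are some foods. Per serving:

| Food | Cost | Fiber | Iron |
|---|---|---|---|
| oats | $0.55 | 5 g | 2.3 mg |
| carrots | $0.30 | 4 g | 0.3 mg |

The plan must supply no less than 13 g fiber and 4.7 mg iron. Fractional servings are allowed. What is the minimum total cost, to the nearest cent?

$1.31

This is a tiny linear program; its minimum lies at a vertex of the feasible set. List the vertices and price them.
oats only: max(13/5, 4.7/2.3) = 2.6 servings → $1.43.
carrots only: max(13/4, 4.7/0.3) = 15.67 servings → $4.70.
oats + carrots with both tight: 1.935 servings and 0.8312 servings → $1.31.
The minimum over all feasible corners is $1.31.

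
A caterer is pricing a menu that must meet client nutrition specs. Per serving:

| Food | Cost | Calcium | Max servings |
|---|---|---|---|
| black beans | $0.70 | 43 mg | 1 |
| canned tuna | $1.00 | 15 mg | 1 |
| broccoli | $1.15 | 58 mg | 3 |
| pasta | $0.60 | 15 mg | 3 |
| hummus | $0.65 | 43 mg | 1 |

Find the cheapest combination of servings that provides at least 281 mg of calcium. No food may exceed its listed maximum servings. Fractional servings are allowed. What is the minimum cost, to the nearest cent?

$5.64

Cost per mg of calcium: hummus $0.0151, black beans $0.0163, broccoli $0.0198, pasta $0.0400, canned tuna $0.0667.
Take 1 serving of hummus: +43.0 mg calcium for $0.65 (total $0.65, still need 238.0 mg).
Take 1 serving of black beans: +43.0 mg calcium for $0.70 (total $1.35, still need 195.0 mg).
Take 3 servings of broccoli: +174.0 mg calcium for $3.45 (total $4.80, still need 21.0 mg).
Take 1.4 servings of pasta: +21.0 mg calcium for $0.84 (total $5.64, still need 0.0 mg).
Greedy by cheapest-per-mg is optimal for a single linear constraint, so the minimum cost is $5.64.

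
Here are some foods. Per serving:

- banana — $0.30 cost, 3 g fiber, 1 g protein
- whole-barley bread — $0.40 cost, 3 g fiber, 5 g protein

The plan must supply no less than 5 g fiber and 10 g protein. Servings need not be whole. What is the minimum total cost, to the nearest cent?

Two binding constraints pin down two serving amounts, so the optimal mix uses at most two foods. The candidates are each food alone (scaled to the tighter of fiber/protein) and each pair with both constraints tight.
banana only: max(5/3, 10/1) = 10 servings → $3.00.
whole-barley bread only: max(5/3, 10/5) = 2 servings → $0.80.
banana + whole-barley bread with both targets exact would need a negative amount; discard.
Cheapest feasible corner: $0.80.

$0.80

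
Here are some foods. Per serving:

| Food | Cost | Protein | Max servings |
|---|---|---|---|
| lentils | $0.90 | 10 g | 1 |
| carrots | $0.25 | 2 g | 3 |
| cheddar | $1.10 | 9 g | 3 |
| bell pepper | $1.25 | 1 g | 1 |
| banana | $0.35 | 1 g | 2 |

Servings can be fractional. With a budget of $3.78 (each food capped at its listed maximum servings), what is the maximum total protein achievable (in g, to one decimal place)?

Protein per dollar: lentils 11.11, cheddar 8.182, carrots 8, banana 2.857, bell pepper 0.8.
Take 1 serving of lentils: spends $0.90, +10.0 g protein (running total 10.0 g).
Take 2.618 servings of cheddar: spends $2.88, +23.6 g protein (running total 33.6 g).
Greedy by best ratio exhausts the cost allowance optimally: 33.6 g.

33.6 g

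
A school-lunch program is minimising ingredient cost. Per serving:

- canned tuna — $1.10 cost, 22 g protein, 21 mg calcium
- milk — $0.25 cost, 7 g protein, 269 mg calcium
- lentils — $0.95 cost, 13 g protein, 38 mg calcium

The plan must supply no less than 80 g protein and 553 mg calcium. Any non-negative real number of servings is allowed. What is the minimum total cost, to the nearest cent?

$2.86

The cheapest plan sits at a corner of the feasible region — with two constraints it uses at most two foods.
canned tuna only: max(80/22, 553/21) = 26.33 servings → $28.97.
milk only: max(80/7, 553/269) = 11.43 servings → $2.86.
lentils only: max(80/13, 553/38) = 14.55 servings → $13.82.
canned tuna + milk with both tight: 3.058 servings and 1.817 servings → $3.82.
canned tuna + lentils with both targets exact would need a negative amount; discard.
milk + lentils with both tight: 1.284 servings and 5.462 servings → $5.51.
Cheapest feasible corner: $2.86.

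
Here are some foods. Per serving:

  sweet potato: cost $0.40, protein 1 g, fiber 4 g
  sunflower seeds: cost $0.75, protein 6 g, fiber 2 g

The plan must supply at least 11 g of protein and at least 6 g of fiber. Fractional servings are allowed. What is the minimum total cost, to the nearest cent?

$1.55

A basic optimal solution has at most two foods positive. Try each food alone and each pair with both targets met exactly.
sweet potato only: max(11/1, 6/4) = 11 servings → $4.40.
sunflower seeds only: max(11/6, 6/2) = 3 servings → $2.25.
sweet potato + sunflower seeds with both tight: 0.6364 servings and 1.727 servings → $1.55.
Cheapest feasible corner: $1.55.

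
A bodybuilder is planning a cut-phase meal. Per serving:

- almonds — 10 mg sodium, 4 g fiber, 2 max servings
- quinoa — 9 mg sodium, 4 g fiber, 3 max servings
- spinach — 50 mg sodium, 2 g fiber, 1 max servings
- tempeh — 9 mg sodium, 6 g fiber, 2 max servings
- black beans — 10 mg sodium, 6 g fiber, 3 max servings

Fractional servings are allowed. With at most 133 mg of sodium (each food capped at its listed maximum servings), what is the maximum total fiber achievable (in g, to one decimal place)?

Fiber per mg sodium: tempeh 0.6667, black beans 0.6, quinoa 0.4444, almonds 0.4, spinach 0.04.
Take 2 servings of tempeh: uses 18 mg sodium, +12.0 g fiber (running total 12.0 g).
Take 3 servings of black beans: uses 30 mg sodium, +18.0 g fiber (running total 30.0 g).
Take 3 servings of quinoa: uses 27 mg sodium, +12.0 g fiber (running total 42.0 g).
Take 2 servings of almonds: uses 20 mg sodium, +8.0 g fiber (running total 50.0 g).
Take 0.76 servings of spinach: uses 38 mg sodium, +1.5 g fiber (running total 51.5 g).
Greedy by best ratio exhausts the sodium allowance optimally: 51.5 g.

51.5 g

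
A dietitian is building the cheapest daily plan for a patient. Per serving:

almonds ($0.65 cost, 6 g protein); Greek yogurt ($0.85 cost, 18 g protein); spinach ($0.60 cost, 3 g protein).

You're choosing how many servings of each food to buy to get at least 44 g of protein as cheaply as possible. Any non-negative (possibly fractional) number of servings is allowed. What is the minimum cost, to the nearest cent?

Cost per g of protein: Greek yogurt $0.0472, almonds $0.1083, spinach $0.2000.
With no serving limits, use only Greek yogurt: 44 g / 18 g = 2.444 servings × $0.85 = $2.08.

$2.08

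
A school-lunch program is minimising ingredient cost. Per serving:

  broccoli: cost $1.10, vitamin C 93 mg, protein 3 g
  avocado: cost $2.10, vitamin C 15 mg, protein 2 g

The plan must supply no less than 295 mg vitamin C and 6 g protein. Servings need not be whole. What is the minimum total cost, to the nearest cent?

Compare the cost at each extreme point of the feasible region.
broccoli only: max(295/93, 6/3) = 3.172 servings → $3.49.
avocado only: max(295/15, 6/2) = 19.67 servings → $41.30.
broccoli + avocado: the both-tight solution has a negative serving — not a feasible corner.
So the least-cost plan costs $3.49.

$3.49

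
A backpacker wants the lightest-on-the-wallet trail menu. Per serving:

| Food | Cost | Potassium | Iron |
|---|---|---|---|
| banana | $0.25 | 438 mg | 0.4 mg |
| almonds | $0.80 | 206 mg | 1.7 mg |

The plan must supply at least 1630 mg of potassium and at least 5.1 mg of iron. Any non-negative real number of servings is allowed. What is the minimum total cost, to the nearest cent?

$2.56

With two linear requirements the optimum uses one or two foods; enumerate the corners.
banana only: max(1630/438, 5.1/0.4) = 12.75 servings → $3.19.
almonds only: max(1630/206, 5.1/1.7) = 7.913 servings → $6.33.
banana + almonds with both tight: 2.598 servings and 2.389 servings → $2.56.
So the least-cost plan costs $2.56.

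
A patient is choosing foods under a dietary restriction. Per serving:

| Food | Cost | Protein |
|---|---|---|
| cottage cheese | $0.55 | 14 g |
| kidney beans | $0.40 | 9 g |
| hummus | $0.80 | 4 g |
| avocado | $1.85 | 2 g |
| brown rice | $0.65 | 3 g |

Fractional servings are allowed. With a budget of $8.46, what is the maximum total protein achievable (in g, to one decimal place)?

215.3 g

Protein per dollar: cottage cheese 25.45, kidney beans 22.5, hummus 5, brown rice 4.615, avocado 1.081.
With no serving limits, spend the whole cost allowance on cottage cheese: $8.46 / $0.55 × 14 g = 215.3 g.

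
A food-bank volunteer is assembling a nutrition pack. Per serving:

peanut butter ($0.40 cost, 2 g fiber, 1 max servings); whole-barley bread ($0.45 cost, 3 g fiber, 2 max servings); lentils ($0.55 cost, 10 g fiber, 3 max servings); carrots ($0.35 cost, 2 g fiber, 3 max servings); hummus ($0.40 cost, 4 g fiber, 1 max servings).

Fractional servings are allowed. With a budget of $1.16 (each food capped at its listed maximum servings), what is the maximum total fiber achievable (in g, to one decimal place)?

Fiber per dollar: lentils 18.18, hummus 10, whole-barley bread 6.667, carrots 5.714, peanut butter 5.
Take 2.109 servings of lentils: spends $1.16, +21.1 g fiber (running total 21.1 g).
Greedy by best ratio exhausts the cost allowance optimally: 21.1 g.

21.1 g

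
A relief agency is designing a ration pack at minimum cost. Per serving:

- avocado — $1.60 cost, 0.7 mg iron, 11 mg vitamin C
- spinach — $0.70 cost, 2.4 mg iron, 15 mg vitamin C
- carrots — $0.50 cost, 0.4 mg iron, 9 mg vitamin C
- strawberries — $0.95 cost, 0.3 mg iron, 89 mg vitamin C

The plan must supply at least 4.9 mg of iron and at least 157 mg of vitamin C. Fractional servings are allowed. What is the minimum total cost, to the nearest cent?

avocado only: max(4.9/0.7, 157/11) = 14.27 servings → $22.84.
spinach only: max(4.9/2.4, 157/15) = 10.47 servings → $7.33.
carrots only: max(4.9/0.4, 157/9) = 17.44 servings → $8.72.
strawberries only: max(4.9/0.3, 157/89) = 16.33 servings → $15.52.
avocado + spinach: the both-tight solution has a negative serving — not a feasible corner.
avocado + carrots: intersection lies outside the first quadrant.
avocado + strawberries with both tight: 6.593 servings and 0.9492 servings → $11.45.
spinach + carrots with both targets exact would need a negative amount; discard.
spinach + strawberries with both tight: 1.86 servings and 1.451 servings → $2.68.
carrots + strawberries with both tight: 11.82 servings and 0.5684 servings → $6.45.
Cheapest feasible corner: $2.68.

$2.68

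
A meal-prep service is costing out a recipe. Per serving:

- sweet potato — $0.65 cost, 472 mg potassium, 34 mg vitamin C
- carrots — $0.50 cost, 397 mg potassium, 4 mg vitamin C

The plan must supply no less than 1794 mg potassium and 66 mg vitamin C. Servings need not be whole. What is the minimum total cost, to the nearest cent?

$2.35

For a min-cost LP with two ≥-constraints, a basic feasible solution has at most two positive variables.
sweet potato only: max(1794/472, 66/34) = 3.801 servings → $2.47.
carrots only: max(1794/397, 66/4) = 16.5 servings → $8.25.
sweet potato + carrots with both tight: 1.639 servings and 2.571 servings → $2.35.
So the least-cost plan costs $2.35.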